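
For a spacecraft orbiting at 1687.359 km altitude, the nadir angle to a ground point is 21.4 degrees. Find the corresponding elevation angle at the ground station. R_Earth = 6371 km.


r = R_E + alt = 8058.3590 km
Law of sines in the satellite / Earth-center / ground-point triangle:
  sin(nadir)/R_E = sin(90 + el)/r  =>  cos(el) = (r/R_E)*sin(nadir)
cos(el) = (8058.3590 / 6371.0000) * sin(21.4 deg) = 0.4615144
el = arccos(0.4615144) = 62.5151 deg
(Earth-central angle = 90 - nadir - el = 6.0849 deg)

62.5151 degrees


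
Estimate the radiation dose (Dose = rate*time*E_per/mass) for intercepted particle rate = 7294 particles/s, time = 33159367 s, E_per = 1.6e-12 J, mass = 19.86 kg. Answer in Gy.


Total energy deposited = rate * time * E_per
  = 7294 * 33159367 * 1.6e-12 = 0.3869831 J
Dose = E_total / mass = 0.3869831 / 19.86
Dose = 0.01948555 Gy

0.0195 Gy


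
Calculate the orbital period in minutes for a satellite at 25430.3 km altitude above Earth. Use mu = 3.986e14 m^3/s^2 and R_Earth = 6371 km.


r = 31801.3000 km = 3.18013e+07 m
T = 2*pi*sqrt(r^3/mu) = 2*pi*sqrt(3.2161376e+22 / 3.986e14)
T = 56438.8989 s = 940.6483 min

940.6483 minutes


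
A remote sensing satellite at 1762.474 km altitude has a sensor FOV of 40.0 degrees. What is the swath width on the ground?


FOV = 40.0 deg = 0.6981317 rad
swath = 2 * alt * tan(FOV/2) = 2 * 1762.474 * tan(0.3490659)
swath = 2 * 1762.474 * 0.3639702
swath = 1282.9761 km

1282.9761 km


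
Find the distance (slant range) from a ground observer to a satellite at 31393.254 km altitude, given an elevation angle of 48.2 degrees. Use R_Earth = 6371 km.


h = 31393.254 km, el = 48.2 deg
d = -R_E*sin(el) + sqrt((R_E*sin(el))^2 + 2*R_E*h + h^2)
d = -6371.0000*sin(0.8412487) + sqrt((6371.0000*0.745476)^2 + 2*6371.0000*31393.254 + 31393.254^2)
d = 32775.3149 km

32775.3149 km


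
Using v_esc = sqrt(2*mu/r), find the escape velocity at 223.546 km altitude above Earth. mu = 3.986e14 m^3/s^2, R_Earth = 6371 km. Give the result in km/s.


r = 6371.0 + 223.546 = 6594.5460 km = 6.594546e+06 m
v_esc = sqrt(2*mu/r) = sqrt(2*3.986e14 / 6.594546e+06)
v_esc = 10994.8977 m/s = 10.9949 km/s

10.9949 km/s


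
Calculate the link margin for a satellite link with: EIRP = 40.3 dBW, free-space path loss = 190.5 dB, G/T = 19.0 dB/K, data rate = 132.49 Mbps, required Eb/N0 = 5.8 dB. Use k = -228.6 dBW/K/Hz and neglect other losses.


C/N0 = EIRP - FSPL + G/T - k = 40.3 - 190.5 + 19.0 - (-228.6)
C/N0 = 97.4000 dB-Hz
R_b = 132.49 Mbps = 1.3249e+08 bps -> 10*log10(R_b) = 81.2218 dB-Hz
Eb/N0 = C/N0 - 10*log10(R_b) = 97.4000 - 81.2218 = 16.1782 dB
Margin = Eb/N0 - Eb/N0_req = 16.1782 - 5.8 = 10.3782 dB (link closes)

10.3782 dB


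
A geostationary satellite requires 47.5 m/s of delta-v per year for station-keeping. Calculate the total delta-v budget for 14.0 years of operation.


dV = rate * years = 47.5 * 14.0
dV = 665.0000 m/s

665.0000 m/s


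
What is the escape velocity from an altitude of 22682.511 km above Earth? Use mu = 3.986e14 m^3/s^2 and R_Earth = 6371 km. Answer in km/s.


r = 6371.0 + 22682.511 = 29053.5110 km = 2.9053511e+07 m
v_esc = sqrt(2*mu/r) = sqrt(2*3.986e14 / 2.9053511e+07)
v_esc = 5238.2272 m/s = 5.2382 km/s

5.2382 km/s


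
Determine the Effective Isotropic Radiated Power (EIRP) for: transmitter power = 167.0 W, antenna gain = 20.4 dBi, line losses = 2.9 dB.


Pt = 167.0 W = 22.2272 dBW
EIRP = Pt_dBW + Gt - losses = 22.2272 + 20.4 - 2.9 = 39.7272 dBW

39.7272 dBW


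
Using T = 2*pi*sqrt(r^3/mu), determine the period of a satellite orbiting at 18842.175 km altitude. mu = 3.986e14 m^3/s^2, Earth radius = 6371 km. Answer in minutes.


r = 25213.1750 km = 2.5213175e+07 m
T = 2*pi*sqrt(r^3/mu) = 2*pi*sqrt(1.6028121e+22 / 3.986e14)
T = 39843.0456 s = 664.0508 min

664.0508 minutes


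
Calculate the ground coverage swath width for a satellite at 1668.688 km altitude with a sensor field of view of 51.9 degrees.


FOV = 51.9 deg = 0.9058259 rad
swath = 2 * alt * tan(FOV/2) = 2 * 1668.688 * tan(0.4529129)
swath = 2 * 1668.688 * 0.4866528
swath = 1624.1433 km

1624.1433 km


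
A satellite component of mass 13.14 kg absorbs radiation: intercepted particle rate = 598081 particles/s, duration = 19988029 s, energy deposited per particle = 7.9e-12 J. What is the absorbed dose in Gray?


Total energy deposited = rate * time * E_per
  = 598081 * 19988029 * 7.9e-12 = 94.4402 J
Dose = E_total / mass = 94.4402 / 13.14
Dose = 7.1872 Gy

7.1872 Gy


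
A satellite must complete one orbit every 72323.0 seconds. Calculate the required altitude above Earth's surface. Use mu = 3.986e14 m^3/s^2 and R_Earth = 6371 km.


T = 72323.0 s
r = (mu*T^2/(4*pi^2))^(1/3) = (3.986e14 * 72323.0^2 / (4*pi^2))^(1/3)
r = 3.7518328e+07 m = 37518.3279 km
alt = r - R_E = 37518.3279 - 6371 = 31147.3279 km

31147.3279 km


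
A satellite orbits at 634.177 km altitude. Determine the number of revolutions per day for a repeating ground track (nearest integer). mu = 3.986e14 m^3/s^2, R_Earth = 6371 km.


r = 7.005177e+06 m
T = 2*pi*sqrt(r^3/mu) = 5834.9870 s = 97.2498 min
revs/day = 1440 / 97.2498 = 14.8072
Rounded: 15 revolutions per day

15 revolutions per day


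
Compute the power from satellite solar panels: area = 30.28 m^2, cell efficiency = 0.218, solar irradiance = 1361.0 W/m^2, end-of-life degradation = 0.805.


P = area * eta * S * degradation
P = 30.28 * 0.218 * 1361.0 * 0.805
P = 7232.1324 W

7232.1324 W


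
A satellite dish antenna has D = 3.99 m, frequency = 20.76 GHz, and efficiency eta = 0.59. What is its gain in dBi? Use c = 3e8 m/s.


lambda = c/f = 3e8 / 2.076e+10 = 0.01445087 m
G = eta*(pi*D/lambda)^2 = 0.59*(pi*3.99/0.01445087)^2
G = 443925.1369 (linear)
G = 10*log10(443925.1369) = 56.4731 dBi

56.4731 dBi


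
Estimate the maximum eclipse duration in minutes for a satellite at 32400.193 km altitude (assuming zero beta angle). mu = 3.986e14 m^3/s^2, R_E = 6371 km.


r = 38771.1930 km
T = 1266.2624 min
Eclipse fraction = arcsin(R_E/r)/pi = arcsin(6371.0000/38771.1930)/pi
= arcsin(0.164323)/pi = 0.05254395
Eclipse duration = 0.05254395 * 1266.2624 = 66.5344 min

66.5344 minutes


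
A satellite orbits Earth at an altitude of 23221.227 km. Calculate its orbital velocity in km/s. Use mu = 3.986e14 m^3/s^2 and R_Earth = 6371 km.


r = R_E + alt = 6371.0 + 23221.227 = 29592.2270 km = 2.9592227e+07 m
v = sqrt(mu/r) = sqrt(3.986e14 / 2.9592227e+07) = 3670.1163 m/s = 3.6701 km/s

3.6701 km/s


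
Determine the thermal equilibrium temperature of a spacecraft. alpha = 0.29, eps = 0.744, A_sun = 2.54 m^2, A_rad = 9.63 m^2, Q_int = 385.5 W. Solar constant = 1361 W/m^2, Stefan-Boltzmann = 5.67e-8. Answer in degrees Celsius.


Numerator = alpha*S*A_sun + Q_int = 0.29*1361*2.54 + 385.5 = 1388.0126 W
Denominator = eps*sigma*A_rad = 0.744*5.67e-8*9.63 = 4.0623962e-07 W/K^4
T^4 = 3.4167337e+09 K^4
T = 241.7702 K = -31.3798 C

-31.3798 degrees Celsius


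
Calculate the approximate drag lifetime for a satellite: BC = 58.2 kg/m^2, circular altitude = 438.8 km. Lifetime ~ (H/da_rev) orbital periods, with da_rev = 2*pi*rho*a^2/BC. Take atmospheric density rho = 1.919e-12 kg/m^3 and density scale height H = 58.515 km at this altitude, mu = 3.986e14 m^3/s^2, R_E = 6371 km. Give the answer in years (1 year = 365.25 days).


a = R_E + alt = 6809.8000 km = 6.8098e+06 m
da_rev = 2*pi*rho*a^2/BC = 2*pi*1.919e-12*(6.8098e+06)^2/58.2 = 9.607283 m per revolution
N = H/da_rev = 58515.0000 m / 9.607283 m = 6090.6920 revolutions
P = 2*pi*sqrt(a^3/mu) = 5592.5871 s
lifetime = N*P = 6090.6920 * 5592.5871 = 3.4062725e+07 s = 394.2445 days
years = 394.2445 / 365.25 = 1.0794 years

1.0794 years


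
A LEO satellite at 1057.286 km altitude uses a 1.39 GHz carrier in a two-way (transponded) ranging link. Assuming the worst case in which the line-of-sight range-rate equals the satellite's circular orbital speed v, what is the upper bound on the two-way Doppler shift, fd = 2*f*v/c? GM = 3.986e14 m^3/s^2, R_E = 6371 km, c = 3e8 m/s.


r = 7.428286e+06 m
v = sqrt(mu/r) = 7325.2818 m/s (worst-case radial velocity)
f = 1.39 GHz = 1.39e+09 Hz
fd = 2*f*v/c = 2*1.39e+09*7325.2818/3.0e+08
fd = 67880.9451 Hz

67880.9451 Hz


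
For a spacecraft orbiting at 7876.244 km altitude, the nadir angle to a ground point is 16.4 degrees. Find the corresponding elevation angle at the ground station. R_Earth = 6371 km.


r = R_E + alt = 14247.2440 km
Law of sines in the satellite / Earth-center / ground-point triangle:
  sin(nadir)/R_E = sin(90 + el)/r  =>  cos(el) = (r/R_E)*sin(nadir)
cos(el) = (14247.2440 / 6371.0000) * sin(16.4 deg) = 0.6313903
el = arccos(0.6313903) = 50.8472 deg
(Earth-central angle = 90 - nadir - el = 22.7528 deg)

50.8472 degrees


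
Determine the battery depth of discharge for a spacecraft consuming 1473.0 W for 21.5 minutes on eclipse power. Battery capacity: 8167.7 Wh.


E_used = P * t / 60 = 1473.0 * 21.5 / 60 = 527.8250 Wh
DOD = E_used / E_total * 100 = 527.8250 / 8167.7 * 100
DOD = 6.4623 %

6.4623 %


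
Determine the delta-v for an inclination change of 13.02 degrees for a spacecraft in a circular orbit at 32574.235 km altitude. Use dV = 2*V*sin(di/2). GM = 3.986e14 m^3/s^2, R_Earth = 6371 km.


r = 38945.2350 km = 3.8945235e+07 m
V = sqrt(mu/r) = 3199.2007 m/s
di = 13.02 deg = 0.2272419 rad
dV = 2*V*sin(di/2) = 2*3199.2007*sin(0.1136209)
dV = 725.4291 m/s = 0.7254291 km/s

0.7254 km/s


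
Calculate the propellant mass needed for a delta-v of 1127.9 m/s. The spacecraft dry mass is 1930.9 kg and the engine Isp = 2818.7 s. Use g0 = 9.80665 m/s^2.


ve = Isp * g0 = 2818.7 * 9.80665 = 27642.004355 m/s
mass ratio = exp(dv/ve) = exp(1127.9/27642.004355) = 1.04164776
m_prop = m_dry * (mr - 1) = 1930.9 * (1.04164776 - 1)
m_prop = 80.4177 kg

80.4177 kg


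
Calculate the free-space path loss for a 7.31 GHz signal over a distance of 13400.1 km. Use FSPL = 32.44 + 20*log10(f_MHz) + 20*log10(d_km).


f = 7.31 GHz = 7310.0000 MHz
d = 13400.1 km
FSPL = 32.44 + 20*log10(7310.0000) + 20*log10(13400.1)
FSPL = 32.44 + 77.2783 + 82.5422
FSPL = 192.2605 dB

192.2605 dB


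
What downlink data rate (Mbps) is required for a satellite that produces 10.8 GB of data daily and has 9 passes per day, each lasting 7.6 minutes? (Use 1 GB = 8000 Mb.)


total contact time = 9 * 7.6 * 60 = 4104.0000 s
data = 10.8 GB = 86400.0000 Mb
rate = 86400.0000 / 4104.0000 = 21.0526 Mbps

21.0526 Mbps


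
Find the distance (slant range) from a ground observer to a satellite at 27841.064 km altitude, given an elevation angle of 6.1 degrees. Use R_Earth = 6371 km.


h = 27841.064 km, el = 6.1 deg
d = -R_E*sin(el) + sqrt((R_E*sin(el))^2 + 2*R_E*h + h^2)
d = -6371.0000*sin(0.1064651) + sqrt((6371.0000*0.1062641)^2 + 2*6371.0000*27841.064 + 27841.064^2)
d = 32943.4321 km

32943.4321 km


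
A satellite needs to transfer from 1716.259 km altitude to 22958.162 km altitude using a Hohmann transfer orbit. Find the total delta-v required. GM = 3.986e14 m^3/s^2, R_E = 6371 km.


r1 = 8087.2590 km = 8.087259e+06 m
r2 = 29329.1620 km = 2.9329162e+07 m
dv1 = sqrt(mu/r1)*(sqrt(2*r2/(r1+r2)) - 1) = 1769.7602 m/s
dv2 = sqrt(mu/r2)*(1 - sqrt(2*r1/(r1+r2))) = 1262.7021 m/s
total dv = |dv1| + |dv2| = 1769.7602 + 1262.7021 = 3032.4623 m/s = 3.0325 km/s

3.0325 km/s


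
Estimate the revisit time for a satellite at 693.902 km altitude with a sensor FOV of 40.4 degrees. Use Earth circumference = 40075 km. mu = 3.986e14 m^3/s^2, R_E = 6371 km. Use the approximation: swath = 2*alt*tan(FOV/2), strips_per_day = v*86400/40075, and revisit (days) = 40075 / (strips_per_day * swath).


swath = 2*693.902*tan(0.3525565) = 510.6125 km
v = sqrt(mu/r) = 7511.3081 m/s = 7.5113 km/s
strips/day = v*86400/40075 = 7.5113*86400/40075 = 16.1941
coverage/day = strips * swath = 16.1941 * 510.6125 = 8268.8895 km
revisit = 40075 / 8268.8895 = 4.8465 days

4.8465 days


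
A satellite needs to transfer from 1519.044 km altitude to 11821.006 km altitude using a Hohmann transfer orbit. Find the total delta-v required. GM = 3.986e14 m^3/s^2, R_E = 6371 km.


r1 = 7890.0440 km = 7.890044e+06 m
r2 = 18192.0060 km = 1.8192006e+07 m
dv1 = sqrt(mu/r1)*(sqrt(2*r2/(r1+r2)) - 1) = 1287.1608 m/s
dv2 = sqrt(mu/r2)*(1 - sqrt(2*r1/(r1+r2))) = 1039.9602 m/s
total dv = |dv1| + |dv2| = 1287.1608 + 1039.9602 = 2327.1209 m/s = 2.3271 km/s

2.3271 km/s


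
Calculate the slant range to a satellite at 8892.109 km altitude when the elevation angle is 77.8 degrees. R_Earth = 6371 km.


h = 8892.109 km, el = 77.8 deg
d = -R_E*sin(el) + sqrt((R_E*sin(el))^2 + 2*R_E*h + h^2)
d = -6371.0000*sin(1.3579) + sqrt((6371.0000*0.9774159)^2 + 2*6371.0000*8892.109 + 8892.109^2)
d = 8976.4960 km

8976.4960 km


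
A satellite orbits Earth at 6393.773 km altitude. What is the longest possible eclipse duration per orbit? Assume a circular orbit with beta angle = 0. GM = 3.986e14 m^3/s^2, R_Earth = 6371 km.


r = 12764.7730 km
T = 239.2102 min
Eclipse fraction = arcsin(R_E/r)/pi = arcsin(6371.0000/12764.7730)/pi
= arcsin(0.499108)/pi = 0.1663389
Eclipse duration = 0.1663389 * 239.2102 = 39.7900 min

39.7900 minutes


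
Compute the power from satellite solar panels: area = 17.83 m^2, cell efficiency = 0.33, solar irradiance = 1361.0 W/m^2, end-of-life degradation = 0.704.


P = area * eta * S * degradation
P = 17.83 * 0.33 * 1361.0 * 0.704
P = 5637.6235 W

5637.6235 W


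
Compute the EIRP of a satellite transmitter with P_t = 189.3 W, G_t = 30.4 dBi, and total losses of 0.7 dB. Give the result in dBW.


Pt = 189.3 W = 22.7715 dBW
EIRP = Pt_dBW + Gt - losses = 22.7715 + 30.4 - 0.7 = 52.4715 dBW

52.4715 dBW


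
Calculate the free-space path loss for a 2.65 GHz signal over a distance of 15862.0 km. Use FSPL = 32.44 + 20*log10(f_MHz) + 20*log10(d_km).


f = 2.65 GHz = 2650.0000 MHz
d = 15862.0 km
FSPL = 32.44 + 20*log10(2650.0000) + 20*log10(15862.0)
FSPL = 32.44 + 68.4649 + 84.0072
FSPL = 184.9121 dB

184.9121 dB


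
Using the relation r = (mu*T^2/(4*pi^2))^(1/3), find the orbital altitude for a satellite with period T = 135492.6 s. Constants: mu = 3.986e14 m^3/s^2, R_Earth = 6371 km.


T = 135492.6 s
r = (mu*T^2/(4*pi^2))^(1/3) = (3.986e14 * 135492.6^2 / (4*pi^2))^(1/3)
r = 5.7016808e+07 m = 57016.8084 km
alt = r - R_E = 57016.8084 - 6371 = 50645.8084 km

50645.8084 km


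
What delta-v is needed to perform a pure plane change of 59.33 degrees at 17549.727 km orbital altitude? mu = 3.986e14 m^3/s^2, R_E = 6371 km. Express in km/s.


r = 23920.7270 km = 2.3920727e+07 m
V = sqrt(mu/r) = 4082.0795 m/s
di = 59.33 deg = 1.0355 rad
dV = 2*V*sin(di/2) = 2*4082.0795*sin(0.5177519)
dV = 4040.6706 m/s = 4.0407 km/s

4.0407 km/s


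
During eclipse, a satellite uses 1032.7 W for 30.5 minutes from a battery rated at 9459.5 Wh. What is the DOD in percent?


E_used = P * t / 60 = 1032.7 * 30.5 / 60 = 524.9558 Wh
DOD = E_used / E_total * 100 = 524.9558 / 9459.5 * 100
DOD = 5.5495 %

5.5495 %


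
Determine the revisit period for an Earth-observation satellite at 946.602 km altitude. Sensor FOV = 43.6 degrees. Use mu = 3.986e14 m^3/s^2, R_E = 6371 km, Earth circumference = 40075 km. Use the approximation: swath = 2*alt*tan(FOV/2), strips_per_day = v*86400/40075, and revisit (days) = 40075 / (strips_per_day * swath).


swath = 2*946.602*tan(0.3804818) = 757.2276 km
v = sqrt(mu/r) = 7380.4740 m/s = 7.3805 km/s
strips/day = v*86400/40075 = 7.3805*86400/40075 = 15.9120
coverage/day = strips * swath = 15.9120 * 757.2276 = 12048.9968 km
revisit = 40075 / 12048.9968 = 3.3260 days

3.3260 days


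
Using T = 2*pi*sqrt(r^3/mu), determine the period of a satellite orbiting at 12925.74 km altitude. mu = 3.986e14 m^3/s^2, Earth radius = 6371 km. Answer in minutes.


r = 19296.7400 km = 1.929674e+07 m
T = 2*pi*sqrt(r^3/mu) = 2*pi*sqrt(7.1854147e+21 / 3.986e14)
T = 26677.0092 s = 444.6168 min

444.6168 minutes


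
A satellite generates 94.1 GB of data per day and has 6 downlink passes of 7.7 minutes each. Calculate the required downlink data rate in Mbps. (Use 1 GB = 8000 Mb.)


total contact time = 6 * 7.7 * 60 = 2772.0000 s
data = 94.1 GB = 752800.0000 Mb
rate = 752800.0000 / 2772.0000 = 271.5729 Mbps

271.5729 Mbps


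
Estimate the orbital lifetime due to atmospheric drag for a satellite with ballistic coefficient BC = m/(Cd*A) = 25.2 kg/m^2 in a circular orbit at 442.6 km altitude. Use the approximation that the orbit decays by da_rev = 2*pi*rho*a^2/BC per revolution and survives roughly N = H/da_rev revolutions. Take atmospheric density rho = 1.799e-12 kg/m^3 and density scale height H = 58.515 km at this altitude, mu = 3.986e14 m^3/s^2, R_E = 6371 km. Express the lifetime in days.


a = R_E + alt = 6813.6000 km = 6.8136e+06 m
da_rev = 2*pi*rho*a^2/BC = 2*pi*1.799e-12*(6.8136e+06)^2/25.2 = 20.823981 m per revolution
N = H/da_rev = 58515.0000 m / 20.823981 m = 2809.9814 revolutions
P = 2*pi*sqrt(a^3/mu) = 5597.2689 s
lifetime = N*P = 2809.9814 * 5597.2689 = 1.5728222e+07 s = 182.0396 days

182.0396 days


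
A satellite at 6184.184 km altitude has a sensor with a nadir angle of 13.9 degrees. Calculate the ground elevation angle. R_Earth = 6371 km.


r = R_E + alt = 12555.1840 km
Law of sines in the satellite / Earth-center / ground-point triangle:
  sin(nadir)/R_E = sin(90 + el)/r  =>  cos(el) = (r/R_E)*sin(nadir)
cos(el) = (12555.1840 / 6371.0000) * sin(13.9 deg) = 0.4734119
el = arccos(0.4734119) = 61.7440 deg
(Earth-central angle = 90 - nadir - el = 14.3560 deg)

61.7440 degrees


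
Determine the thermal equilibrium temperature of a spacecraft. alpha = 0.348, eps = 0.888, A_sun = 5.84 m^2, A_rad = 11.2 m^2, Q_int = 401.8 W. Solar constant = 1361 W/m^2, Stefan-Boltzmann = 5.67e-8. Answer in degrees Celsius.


Numerator = alpha*S*A_sun + Q_int = 0.348*1361*5.84 + 401.8 = 3167.7875 W
Denominator = eps*sigma*A_rad = 0.888*5.67e-8*11.2 = 5.6391552e-07 W/K^4
T^4 = 5.617486e+09 K^4
T = 273.7698 K = 0.619775 C

0.6198 degrees Celsius


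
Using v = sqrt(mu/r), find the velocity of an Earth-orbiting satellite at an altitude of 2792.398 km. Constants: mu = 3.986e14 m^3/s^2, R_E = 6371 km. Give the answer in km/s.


r = R_E + alt = 6371.0 + 2792.398 = 9163.3980 km = 9.163398e+06 m
v = sqrt(mu/r) = sqrt(3.986e14 / 9.163398e+06) = 6595.3883 m/s = 6.5954 km/s

6.5954 km/s


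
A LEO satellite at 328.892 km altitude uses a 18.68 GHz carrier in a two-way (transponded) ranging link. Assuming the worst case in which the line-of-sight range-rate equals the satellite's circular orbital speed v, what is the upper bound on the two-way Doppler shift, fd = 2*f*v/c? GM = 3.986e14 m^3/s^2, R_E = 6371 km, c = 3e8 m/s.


r = 6.699892e+06 m
v = sqrt(mu/r) = 7713.2027 m/s (worst-case radial velocity)
f = 18.68 GHz = 1.868e+10 Hz
fd = 2*f*v/c = 2*1.868e+10*7713.2027/3.0e+08
fd = 960550.8463 Hz

960550.8463 Hz


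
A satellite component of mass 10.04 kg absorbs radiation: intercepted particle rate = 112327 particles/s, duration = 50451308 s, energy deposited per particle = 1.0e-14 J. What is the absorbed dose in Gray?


Total energy deposited = rate * time * E_per
  = 112327 * 50451308 * 1.0e-14 = 0.05667044 J
Dose = E_total / mass = 0.05667044 / 10.04
Dose = 0.005644466 Gy

0.0056 Gy


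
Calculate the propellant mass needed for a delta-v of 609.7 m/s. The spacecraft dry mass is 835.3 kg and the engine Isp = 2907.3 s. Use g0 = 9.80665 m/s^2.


ve = Isp * g0 = 2907.3 * 9.80665 = 28510.873545 m/s
mass ratio = exp(dv/ve) = exp(609.7/28510.873545) = 1.02161512
m_prop = m_dry * (mr - 1) = 835.3 * (1.02161512 - 1)
m_prop = 18.0551 kg

18.0551 kg


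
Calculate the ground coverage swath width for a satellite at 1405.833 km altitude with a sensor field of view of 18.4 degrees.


FOV = 18.4 deg = 0.3211406 rad
swath = 2 * alt * tan(FOV/2) = 2 * 1405.833 * tan(0.1605703)
swath = 2 * 1405.833 * 0.1619647
swath = 455.3905 km

455.3905 km


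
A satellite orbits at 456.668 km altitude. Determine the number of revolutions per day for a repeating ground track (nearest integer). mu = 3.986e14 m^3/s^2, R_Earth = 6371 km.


r = 6.827668e+06 m
T = 2*pi*sqrt(r^3/mu) = 5614.6128 s = 93.5769 min
revs/day = 1440 / 93.5769 = 15.3884
Rounded: 15 revolutions per day

15 revolutions per day


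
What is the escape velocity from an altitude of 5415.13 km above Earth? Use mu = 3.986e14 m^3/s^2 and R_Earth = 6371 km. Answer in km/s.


r = 6371.0 + 5415.13 = 11786.1300 km = 1.178613e+07 m
v_esc = sqrt(2*mu/r) = sqrt(2*3.986e14 / 1.178613e+07)
v_esc = 8224.2827 m/s = 8.2243 km/s

8.2243 km/s


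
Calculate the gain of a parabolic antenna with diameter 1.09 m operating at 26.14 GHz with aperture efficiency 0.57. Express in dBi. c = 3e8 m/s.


lambda = c/f = 3e8 / 2.614e+10 = 0.01147666 m
G = eta*(pi*D/lambda)^2 = 0.57*(pi*1.09/0.01147666)^2
G = 50745.3502 (linear)
G = 10*log10(50745.3502) = 47.0540 dBi

47.0540 dBi


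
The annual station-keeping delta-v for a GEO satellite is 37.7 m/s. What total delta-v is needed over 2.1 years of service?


dV = rate * years = 37.7 * 2.1
dV = 79.1700 m/s

79.1700 m/s


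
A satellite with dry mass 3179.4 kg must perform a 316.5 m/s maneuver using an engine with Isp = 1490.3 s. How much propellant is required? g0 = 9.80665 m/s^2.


ve = Isp * g0 = 1490.3 * 9.80665 = 14614.850495 m/s
mass ratio = exp(dv/ve) = exp(316.5/14614.850495) = 1.02189225
m_prop = m_dry * (mr - 1) = 3179.4 * (1.02189225 - 1)
m_prop = 69.6042 kg

69.6042 kg


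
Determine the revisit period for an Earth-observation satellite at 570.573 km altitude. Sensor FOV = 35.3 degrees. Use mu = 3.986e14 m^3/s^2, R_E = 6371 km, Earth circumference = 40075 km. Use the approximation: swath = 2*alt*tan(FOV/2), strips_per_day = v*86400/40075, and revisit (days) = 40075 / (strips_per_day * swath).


swath = 2*570.573*tan(0.3080506) = 363.0892 km
v = sqrt(mu/r) = 7577.7400 m/s = 7.5777 km/s
strips/day = v*86400/40075 = 7.5777*86400/40075 = 16.3373
coverage/day = strips * swath = 16.3373 * 363.0892 = 5931.8918 km
revisit = 40075 / 5931.8918 = 6.7559 days

6.7559 days


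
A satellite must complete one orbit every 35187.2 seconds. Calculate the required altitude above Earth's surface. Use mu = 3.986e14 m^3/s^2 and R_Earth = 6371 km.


T = 35187.2 s
r = (mu*T^2/(4*pi^2))^(1/3) = (3.986e14 * 35187.2^2 / (4*pi^2))^(1/3)
r = 2.3208603e+07 m = 23208.6026 km
alt = r - R_E = 23208.6026 - 6371 = 16837.6026 km

16837.6026 km


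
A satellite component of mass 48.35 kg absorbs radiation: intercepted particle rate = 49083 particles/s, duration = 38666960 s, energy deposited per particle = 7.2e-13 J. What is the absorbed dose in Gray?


Total energy deposited = rate * time * E_per
  = 49083 * 38666960 * 7.2e-13 = 1.3665 J
Dose = E_total / mass = 1.3665 / 48.35
Dose = 0.02826228 Gy

0.0283 Gy


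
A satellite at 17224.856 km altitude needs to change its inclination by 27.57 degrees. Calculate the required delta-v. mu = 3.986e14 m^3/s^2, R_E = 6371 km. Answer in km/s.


r = 23595.8560 km = 2.3595856e+07 m
V = sqrt(mu/r) = 4110.0848 m/s
di = 27.57 deg = 0.4811873 rad
dV = 2*V*sin(di/2) = 2*4110.0848*sin(0.2405936)
dV = 1958.6955 m/s = 1.9587 km/s

1.9587 km/s


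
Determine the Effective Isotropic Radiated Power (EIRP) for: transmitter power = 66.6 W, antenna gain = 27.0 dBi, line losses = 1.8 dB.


Pt = 66.6 W = 18.2347 dBW
EIRP = Pt_dBW + Gt - losses = 18.2347 + 27.0 - 1.8 = 43.4347 dBW

43.4347 dBW


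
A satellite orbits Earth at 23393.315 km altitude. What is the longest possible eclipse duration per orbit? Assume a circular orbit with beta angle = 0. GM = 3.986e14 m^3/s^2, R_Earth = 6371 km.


r = 29764.3150 km
T = 851.7337 min
Eclipse fraction = arcsin(R_E/r)/pi = arcsin(6371.0000/29764.3150)/pi
= arcsin(0.2140483)/pi = 0.06866498
Eclipse duration = 0.06866498 * 851.7337 = 58.4843 min

58.4843 minutes


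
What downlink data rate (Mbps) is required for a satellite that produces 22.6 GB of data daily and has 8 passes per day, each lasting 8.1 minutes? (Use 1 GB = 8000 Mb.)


total contact time = 8 * 8.1 * 60 = 3888.0000 s
data = 22.6 GB = 180800.0000 Mb
rate = 180800.0000 / 3888.0000 = 46.5021 Mbps

46.5021 Mbps


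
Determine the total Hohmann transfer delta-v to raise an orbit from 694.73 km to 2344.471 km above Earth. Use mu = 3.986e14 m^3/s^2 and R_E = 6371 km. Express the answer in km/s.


r1 = 7065.7300 km = 7.06573e+06 m
r2 = 8715.4710 km = 8.715471e+06 m
dv1 = sqrt(mu/r1)*(sqrt(2*r2/(r1+r2)) - 1) = 382.8305 m/s
dv2 = sqrt(mu/r2)*(1 - sqrt(2*r1/(r1+r2))) = 363.2384 m/s
total dv = |dv1| + |dv2| = 382.8305 + 363.2384 = 746.0689 m/s = 0.7460689 km/s

0.7461 km/s


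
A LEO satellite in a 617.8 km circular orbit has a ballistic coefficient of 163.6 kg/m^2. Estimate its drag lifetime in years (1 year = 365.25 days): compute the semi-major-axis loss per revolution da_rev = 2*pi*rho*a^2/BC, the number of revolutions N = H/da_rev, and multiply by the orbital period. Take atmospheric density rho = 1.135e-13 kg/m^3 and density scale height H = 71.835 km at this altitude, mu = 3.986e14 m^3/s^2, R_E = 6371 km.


a = R_E + alt = 6988.8000 km = 6.9888e+06 m
da_rev = 2*pi*rho*a^2/BC = 2*pi*1.135e-13*(6.9888e+06)^2/163.6 = 0.212910782 m per revolution
N = H/da_rev = 71835.0000 m / 0.212910782 m = 337394.8435 revolutions
P = 2*pi*sqrt(a^3/mu) = 5814.5370 s
lifetime = N*P = 337394.8435 * 5814.5370 = 1.9617948e+09 s = 22705.9584 days
years = 22705.9584 / 365.25 = 62.1655 years

62.1655 years


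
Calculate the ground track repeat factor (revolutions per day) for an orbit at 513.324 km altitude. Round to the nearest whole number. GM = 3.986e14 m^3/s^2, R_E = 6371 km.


r = 6.884324e+06 m
T = 2*pi*sqrt(r^3/mu) = 5684.6427 s = 94.7440 min
revs/day = 1440 / 94.7440 = 15.1988
Rounded: 15 revolutions per day

15 revolutions per day


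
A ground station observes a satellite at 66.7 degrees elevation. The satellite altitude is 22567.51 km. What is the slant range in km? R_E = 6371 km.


h = 22567.51 km, el = 66.7 deg
d = -R_E*sin(el) + sqrt((R_E*sin(el))^2 + 2*R_E*h + h^2)
d = -6371.0000*sin(1.1641) + sqrt((6371.0000*0.9184464)^2 + 2*6371.0000*22567.51 + 22567.51^2)
d = 22977.1552 km

22977.1552 km


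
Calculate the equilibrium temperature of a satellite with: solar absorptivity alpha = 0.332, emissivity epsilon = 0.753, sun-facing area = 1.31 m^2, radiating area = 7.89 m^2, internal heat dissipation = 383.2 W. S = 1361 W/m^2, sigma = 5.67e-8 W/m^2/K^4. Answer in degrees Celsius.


Numerator = alpha*S*A_sun + Q_int = 0.332*1361*1.31 + 383.2 = 975.1261 W
Denominator = eps*sigma*A_rad = 0.753*5.67e-8*7.89 = 3.3686434e-07 W/K^4
T^4 = 2.8947146e+09 K^4
T = 231.9538 K = -41.1962 C

-41.1962 degrees Celsius


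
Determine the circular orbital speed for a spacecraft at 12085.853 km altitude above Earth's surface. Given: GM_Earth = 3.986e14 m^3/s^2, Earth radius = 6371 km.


r = R_E + alt = 6371.0 + 12085.853 = 18456.8530 km = 1.8456853e+07 m
v = sqrt(mu/r) = sqrt(3.986e14 / 1.8456853e+07) = 4647.1835 m/s = 4.6472 km/s

4.6472 km/s


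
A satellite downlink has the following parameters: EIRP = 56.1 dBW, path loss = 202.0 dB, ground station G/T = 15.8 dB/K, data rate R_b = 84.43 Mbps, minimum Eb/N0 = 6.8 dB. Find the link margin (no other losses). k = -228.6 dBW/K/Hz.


C/N0 = EIRP - FSPL + G/T - k = 56.1 - 202.0 + 15.8 - (-228.6)
C/N0 = 98.5000 dB-Hz
R_b = 84.43 Mbps = 8.443e+07 bps -> 10*log10(R_b) = 79.2650 dB-Hz
Eb/N0 = C/N0 - 10*log10(R_b) = 98.5000 - 79.2650 = 19.2350 dB
Margin = Eb/N0 - Eb/N0_req = 19.2350 - 6.8 = 12.4350 dB (link closes)

12.4350 dB


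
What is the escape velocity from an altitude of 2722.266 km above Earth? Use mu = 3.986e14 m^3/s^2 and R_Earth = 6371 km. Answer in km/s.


r = 6371.0 + 2722.266 = 9093.2660 km = 9.093266e+06 m
v_esc = sqrt(2*mu/r) = sqrt(2*3.986e14 / 9.093266e+06)
v_esc = 9363.1870 m/s = 9.3632 km/s

9.3632 km/s


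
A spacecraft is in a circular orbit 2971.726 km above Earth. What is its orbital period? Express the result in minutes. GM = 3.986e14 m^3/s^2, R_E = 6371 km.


r = 9342.7260 km = 9.342726e+06 m
T = 2*pi*sqrt(r^3/mu) = 2*pi*sqrt(8.1549412e+20 / 3.986e14)
T = 8987.1427 s = 149.7857 min

149.7857 minutes


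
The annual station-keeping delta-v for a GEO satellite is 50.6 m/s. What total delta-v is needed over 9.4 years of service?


dV = rate * years = 50.6 * 9.4
dV = 475.6400 m/s

475.6400 m/s


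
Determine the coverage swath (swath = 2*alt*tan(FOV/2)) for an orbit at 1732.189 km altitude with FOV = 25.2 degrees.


FOV = 25.2 deg = 0.439823 rad
swath = 2 * alt * tan(FOV/2) = 2 * 1732.189 * tan(0.2199115)
swath = 2 * 1732.189 * 0.2235265
swath = 774.3802 km

774.3802 km


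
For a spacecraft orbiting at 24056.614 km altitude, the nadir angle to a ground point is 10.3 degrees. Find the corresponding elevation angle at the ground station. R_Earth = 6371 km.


r = R_E + alt = 30427.6140 km
Law of sines in the satellite / Earth-center / ground-point triangle:
  sin(nadir)/R_E = sin(90 + el)/r  =>  cos(el) = (r/R_E)*sin(nadir)
cos(el) = (30427.6140 / 6371.0000) * sin(10.3 deg) = 0.8539515
el = arccos(0.8539515) = 31.3559 deg
(Earth-central angle = 90 - nadir - el = 48.3441 deg)

31.3559 degrees


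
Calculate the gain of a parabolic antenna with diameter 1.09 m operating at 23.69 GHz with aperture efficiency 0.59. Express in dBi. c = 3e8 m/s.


lambda = c/f = 3e8 / 2.369e+10 = 0.01266357 m
G = eta*(pi*D/lambda)^2 = 0.59*(pi*1.09/0.01266357)^2
G = 43141.2143 (linear)
G = 10*log10(43141.2143) = 46.3489 dBi

46.3489 dBi


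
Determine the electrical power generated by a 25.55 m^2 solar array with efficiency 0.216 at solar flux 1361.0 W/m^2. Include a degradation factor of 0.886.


P = area * eta * S * degradation
P = 25.55 * 0.216 * 1361.0 * 0.886
P = 6654.8229 W

6654.8229 W


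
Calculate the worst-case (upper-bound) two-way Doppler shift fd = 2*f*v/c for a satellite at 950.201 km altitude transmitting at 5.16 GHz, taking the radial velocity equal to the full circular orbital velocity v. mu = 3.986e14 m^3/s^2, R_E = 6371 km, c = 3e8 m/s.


r = 7.321201e+06 m
v = sqrt(mu/r) = 7378.6597 m/s (worst-case radial velocity)
f = 5.16 GHz = 5.16e+09 Hz
fd = 2*f*v/c = 2*5.16e+09*7378.6597/3.0e+08
fd = 253825.8941 Hz

253825.8941 Hz


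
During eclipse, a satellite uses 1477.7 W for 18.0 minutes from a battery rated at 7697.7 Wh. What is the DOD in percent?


E_used = P * t / 60 = 1477.7 * 18.0 / 60 = 443.3100 Wh
DOD = E_used / E_total * 100 = 443.3100 / 7697.7 * 100
DOD = 5.7590 %

5.7590 %


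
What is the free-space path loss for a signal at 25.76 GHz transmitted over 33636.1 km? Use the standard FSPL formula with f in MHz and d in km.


f = 25.76 GHz = 25760.0000 MHz
d = 33636.1 km
FSPL = 32.44 + 20*log10(25760.0000) + 20*log10(33636.1)
FSPL = 32.44 + 88.2189 + 90.5361
FSPL = 211.1950 dB

211.1950 dB


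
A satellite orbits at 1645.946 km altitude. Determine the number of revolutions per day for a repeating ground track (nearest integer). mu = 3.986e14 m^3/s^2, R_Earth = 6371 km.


r = 8.016946e+06 m
T = 2*pi*sqrt(r^3/mu) = 7143.7239 s = 119.0621 min
revs/day = 1440 / 119.0621 = 12.0945
Rounded: 12 revolutions per day

12 revolutions per day


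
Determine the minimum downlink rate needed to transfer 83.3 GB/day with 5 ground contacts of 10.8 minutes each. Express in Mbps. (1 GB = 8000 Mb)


total contact time = 5 * 10.8 * 60 = 3240.0000 s
data = 83.3 GB = 666400.0000 Mb
rate = 666400.0000 / 3240.0000 = 205.6790 Mbps

205.6790 Mbps


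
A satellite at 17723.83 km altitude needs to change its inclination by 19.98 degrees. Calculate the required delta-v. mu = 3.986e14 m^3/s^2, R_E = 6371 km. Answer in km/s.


r = 24094.8300 km = 2.409483e+07 m
V = sqrt(mu/r) = 4067.3048 m/s
di = 19.98 deg = 0.3487168 rad
dV = 2*V*sin(di/2) = 2*4067.3048*sin(0.1743584)
dV = 1411.1619 m/s = 1.4112 km/s

1.4112 km/s


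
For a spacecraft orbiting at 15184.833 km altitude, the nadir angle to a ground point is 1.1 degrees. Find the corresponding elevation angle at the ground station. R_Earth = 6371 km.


r = R_E + alt = 21555.8330 km
Law of sines in the satellite / Earth-center / ground-point triangle:
  sin(nadir)/R_E = sin(90 + el)/r  =>  cos(el) = (r/R_E)*sin(nadir)
cos(el) = (21555.8330 / 6371.0000) * sin(1.1 deg) = 0.0649532
el = arccos(0.0649532) = 86.2758 deg
(Earth-central angle = 90 - nadir - el = 2.6242 deg)

86.2758 degrees


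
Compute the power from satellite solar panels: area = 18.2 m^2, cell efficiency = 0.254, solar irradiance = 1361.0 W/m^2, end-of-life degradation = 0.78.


P = area * eta * S * degradation
P = 18.2 * 0.254 * 1361.0 * 0.78
P = 4907.4720 W

4907.4720 W


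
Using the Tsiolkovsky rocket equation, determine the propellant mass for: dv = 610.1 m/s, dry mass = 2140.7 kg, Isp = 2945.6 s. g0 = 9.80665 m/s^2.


ve = Isp * g0 = 2945.6 * 9.80665 = 28886.468240 m/s
mass ratio = exp(dv/ve) = exp(610.1/28886.468240) = 1.02134523
m_prop = m_dry * (mr - 1) = 2140.7 * (1.02134523 - 1)
m_prop = 45.6937 kg

45.6937 kg


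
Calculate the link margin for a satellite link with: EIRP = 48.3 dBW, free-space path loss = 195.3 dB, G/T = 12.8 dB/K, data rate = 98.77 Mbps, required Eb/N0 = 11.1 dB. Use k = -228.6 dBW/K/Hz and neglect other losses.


C/N0 = EIRP - FSPL + G/T - k = 48.3 - 195.3 + 12.8 - (-228.6)
C/N0 = 94.4000 dB-Hz
R_b = 98.77 Mbps = 9.877e+07 bps -> 10*log10(R_b) = 79.9463 dB-Hz
Eb/N0 = C/N0 - 10*log10(R_b) = 94.4000 - 79.9463 = 14.4537 dB
Margin = Eb/N0 - Eb/N0_req = 14.4537 - 11.1 = 3.3537 dB (link closes)

3.3537 dB


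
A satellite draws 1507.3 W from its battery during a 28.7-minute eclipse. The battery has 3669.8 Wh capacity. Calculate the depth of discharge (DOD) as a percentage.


E_used = P * t / 60 = 1507.3 * 28.7 / 60 = 720.9918 Wh
DOD = E_used / E_total * 100 = 720.9918 / 3669.8 * 100
DOD = 19.6466 %

19.6466 %


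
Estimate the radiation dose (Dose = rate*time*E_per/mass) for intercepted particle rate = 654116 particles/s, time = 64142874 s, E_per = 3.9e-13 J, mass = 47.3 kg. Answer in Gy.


Total energy deposited = rate * time * E_per
  = 654116 * 64142874 * 3.9e-13 = 16.3632 J
Dose = E_total / mass = 16.3632 / 47.3
Dose = 0.3459447 Gy

0.3459 Gy


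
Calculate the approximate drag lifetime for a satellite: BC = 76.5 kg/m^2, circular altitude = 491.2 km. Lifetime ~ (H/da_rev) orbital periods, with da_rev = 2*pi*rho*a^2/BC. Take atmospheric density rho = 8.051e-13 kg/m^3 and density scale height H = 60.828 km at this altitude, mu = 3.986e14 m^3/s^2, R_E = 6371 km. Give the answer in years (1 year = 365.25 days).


a = R_E + alt = 6862.2000 km = 6.8622e+06 m
da_rev = 2*pi*rho*a^2/BC = 2*pi*8.051e-13*(6.8622e+06)^2/76.5 = 3.113831 m per revolution
N = H/da_rev = 60828.0000 m / 3.113831 m = 19534.7804 revolutions
P = 2*pi*sqrt(a^3/mu) = 5657.2618 s
lifetime = N*P = 19534.7804 * 5657.2618 = 1.1051337e+08 s = 1279.0899 days
years = 1279.0899 / 365.25 = 3.5020 years

3.5020 years


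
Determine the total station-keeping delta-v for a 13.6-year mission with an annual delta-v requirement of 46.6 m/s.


dV = rate * years = 46.6 * 13.6
dV = 633.7600 m/s

633.7600 m/s


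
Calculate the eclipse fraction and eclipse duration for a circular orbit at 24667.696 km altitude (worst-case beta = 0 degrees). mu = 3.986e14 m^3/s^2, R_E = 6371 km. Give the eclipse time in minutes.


r = 31038.6960 km
T = 907.0165 min
Eclipse fraction = arcsin(R_E/r)/pi = arcsin(6371.0000/31038.6960)/pi
= arcsin(0.2052599)/pi = 0.06580397
Eclipse duration = 0.06580397 * 907.0165 = 59.6853 min

59.6853 minutes


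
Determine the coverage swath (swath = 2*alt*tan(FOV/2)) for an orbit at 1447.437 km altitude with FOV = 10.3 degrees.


FOV = 10.3 deg = 0.1797689 rad
swath = 2 * alt * tan(FOV/2) = 2 * 1447.437 * tan(0.08988446)
swath = 2 * 1447.437 * 0.09012731
swath = 260.9072 km

260.9072 km


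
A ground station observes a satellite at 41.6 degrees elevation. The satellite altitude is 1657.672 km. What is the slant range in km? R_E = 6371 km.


h = 1657.672 km, el = 41.6 deg
d = -R_E*sin(el) + sqrt((R_E*sin(el))^2 + 2*R_E*h + h^2)
d = -6371.0000*sin(0.726057) + sqrt((6371.0000*0.6639262)^2 + 2*6371.0000*1657.672 + 1657.672^2)
d = 2232.4605 km

2232.4605 km


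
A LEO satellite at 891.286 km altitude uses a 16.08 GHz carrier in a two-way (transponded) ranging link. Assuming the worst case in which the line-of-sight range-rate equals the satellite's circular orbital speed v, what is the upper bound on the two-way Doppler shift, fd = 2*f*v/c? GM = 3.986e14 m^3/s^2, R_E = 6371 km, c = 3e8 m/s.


r = 7.262286e+06 m
v = sqrt(mu/r) = 7408.5288 m/s (worst-case radial velocity)
f = 16.08 GHz = 1.608e+10 Hz
fd = 2*f*v/c = 2*1.608e+10*7408.5288/3.0e+08
fd = 794194.2867 Hz

794194.2867 Hz


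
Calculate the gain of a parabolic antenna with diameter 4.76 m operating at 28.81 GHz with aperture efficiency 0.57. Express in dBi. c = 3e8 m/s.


lambda = c/f = 3e8 / 2.881e+10 = 0.01041305 m
G = eta*(pi*D/lambda)^2 = 0.57*(pi*4.76/0.01041305)^2
G = 1.1755267e+06 (linear)
G = 10*log10(1.1755267e+06) = 60.7023 dBi

60.7023 dBi


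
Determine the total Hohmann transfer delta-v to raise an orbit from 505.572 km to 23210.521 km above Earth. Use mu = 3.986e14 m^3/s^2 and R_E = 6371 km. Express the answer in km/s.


r1 = 6876.5720 km = 6.876572e+06 m
r2 = 29581.5210 km = 2.9581521e+07 m
dv1 = sqrt(mu/r1)*(sqrt(2*r2/(r1+r2)) - 1) = 2085.1717 m/s
dv2 = sqrt(mu/r2)*(1 - sqrt(2*r1/(r1+r2))) = 1416.2171 m/s
total dv = |dv1| + |dv2| = 2085.1717 + 1416.2171 = 3501.3888 m/s = 3.5014 km/s

3.5014 km/s


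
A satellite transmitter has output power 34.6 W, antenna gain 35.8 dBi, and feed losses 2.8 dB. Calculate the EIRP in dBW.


Pt = 34.6 W = 15.3908 dBW
EIRP = Pt_dBW + Gt - losses = 15.3908 + 35.8 - 2.8 = 48.3908 dBW

48.3908 dBW


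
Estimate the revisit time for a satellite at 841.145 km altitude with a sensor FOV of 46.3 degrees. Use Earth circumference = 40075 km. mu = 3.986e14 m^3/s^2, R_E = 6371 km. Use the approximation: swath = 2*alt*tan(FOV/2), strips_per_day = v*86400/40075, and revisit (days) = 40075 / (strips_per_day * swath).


swath = 2*841.145*tan(0.4040437) = 719.2933 km
v = sqrt(mu/r) = 7434.2373 m/s = 7.4342 km/s
strips/day = v*86400/40075 = 7.4342*86400/40075 = 16.0279
coverage/day = strips * swath = 16.0279 * 719.2933 = 11528.7614 km
revisit = 40075 / 11528.7614 = 3.4761 days

3.4761 days


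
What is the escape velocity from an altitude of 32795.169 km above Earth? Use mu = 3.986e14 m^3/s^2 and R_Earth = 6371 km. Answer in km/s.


r = 6371.0 + 32795.169 = 39166.1690 km = 3.9166169e+07 m
v_esc = sqrt(2*mu/r) = sqrt(2*3.986e14 / 3.9166169e+07)
v_esc = 4511.5741 m/s = 4.5116 km/s

4.5116 km/s


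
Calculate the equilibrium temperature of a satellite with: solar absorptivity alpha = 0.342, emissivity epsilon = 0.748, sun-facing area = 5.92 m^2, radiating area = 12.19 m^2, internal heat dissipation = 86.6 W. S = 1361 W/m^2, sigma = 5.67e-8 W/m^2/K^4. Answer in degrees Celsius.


Numerator = alpha*S*A_sun + Q_int = 0.342*1361*5.92 + 86.6 = 2842.1350 W
Denominator = eps*sigma*A_rad = 0.748*5.67e-8*12.19 = 5.169974e-07 W/K^4
T^4 = 5.4973874e+09 K^4
T = 272.2946 K = -0.8553637 C

-0.8554 degrees Celsius


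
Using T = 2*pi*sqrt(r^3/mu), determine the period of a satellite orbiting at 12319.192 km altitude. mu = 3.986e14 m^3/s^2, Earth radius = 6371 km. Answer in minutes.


r = 18690.1920 km = 1.8690192e+07 m
T = 2*pi*sqrt(r^3/mu) = 2*pi*sqrt(6.5289191e+21 / 3.986e14)
T = 25429.1513 s = 423.8192 min

423.8192 minutes


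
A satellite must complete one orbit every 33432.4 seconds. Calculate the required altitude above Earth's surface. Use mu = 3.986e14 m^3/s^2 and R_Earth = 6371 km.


T = 33432.4 s
r = (mu*T^2/(4*pi^2))^(1/3) = (3.986e14 * 33432.4^2 / (4*pi^2))^(1/3)
r = 2.2430428e+07 m = 22430.4277 km
alt = r - R_E = 22430.4277 - 6371 = 16059.4277 km

16059.4277 km


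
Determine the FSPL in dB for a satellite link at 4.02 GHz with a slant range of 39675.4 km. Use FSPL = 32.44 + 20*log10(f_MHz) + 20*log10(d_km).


f = 4.02 GHz = 4020.0000 MHz
d = 39675.4 km
FSPL = 32.44 + 20*log10(4020.0000) + 20*log10(39675.4)
FSPL = 32.44 + 72.0845 + 91.9704
FSPL = 196.4949 dB

196.4949 dB
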